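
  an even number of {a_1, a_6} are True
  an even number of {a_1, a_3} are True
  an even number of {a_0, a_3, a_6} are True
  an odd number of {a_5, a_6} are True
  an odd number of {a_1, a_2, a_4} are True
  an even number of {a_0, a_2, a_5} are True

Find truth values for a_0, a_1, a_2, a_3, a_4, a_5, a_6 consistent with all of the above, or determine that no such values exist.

a_0: False, a_1: False, a_2: True, a_3: False, a_4: False, a_5: True, a_6: False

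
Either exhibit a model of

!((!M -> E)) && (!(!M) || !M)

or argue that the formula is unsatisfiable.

M = False, E = False

  !((!M -> E)) = True
    !M -> E = False
      !M = True
  !(!M) || !M = True
    !(!M) = False
      !M = True
    !M = True
Both conjuncts True, so the formula holds.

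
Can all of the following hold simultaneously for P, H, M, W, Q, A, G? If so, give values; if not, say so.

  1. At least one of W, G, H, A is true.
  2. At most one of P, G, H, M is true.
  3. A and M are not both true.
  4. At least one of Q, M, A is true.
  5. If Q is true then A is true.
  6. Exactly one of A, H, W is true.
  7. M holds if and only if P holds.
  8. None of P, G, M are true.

P=F, H=F, M=F, W=F, Q=F, A=T, G=F

  (1) {W, G, H, A}: 1 true — at least one ✓
  (2) {P, G, H, M}: 0 true — at most one ✓
  (3) A=T, M=F — not both ✓
  (4) {Q, M, A}: 1 true — at least one ✓
  (5) Q=F ⇒ A: vacuous ✓
  (6) {A, H, W}: 1 true — exactly one ✓
  (7) M=F, P=F — same ✓
  (8) {P, G, M}: 0 true — none ✓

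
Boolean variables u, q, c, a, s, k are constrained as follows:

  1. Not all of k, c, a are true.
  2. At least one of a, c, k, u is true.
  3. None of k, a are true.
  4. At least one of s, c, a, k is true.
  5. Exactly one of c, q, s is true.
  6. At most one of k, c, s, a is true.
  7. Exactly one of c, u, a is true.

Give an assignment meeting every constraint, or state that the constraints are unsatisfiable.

u = True, q = False, c = False, a = False, s = True, k = False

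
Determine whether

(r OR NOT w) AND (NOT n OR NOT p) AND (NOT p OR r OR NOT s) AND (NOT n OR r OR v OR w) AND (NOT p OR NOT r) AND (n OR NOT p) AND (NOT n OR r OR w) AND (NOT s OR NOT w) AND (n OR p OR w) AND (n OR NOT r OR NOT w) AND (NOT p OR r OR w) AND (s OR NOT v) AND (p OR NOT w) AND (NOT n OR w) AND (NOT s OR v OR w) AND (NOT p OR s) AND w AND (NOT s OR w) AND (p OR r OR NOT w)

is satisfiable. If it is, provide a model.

No satisfying assignment exists.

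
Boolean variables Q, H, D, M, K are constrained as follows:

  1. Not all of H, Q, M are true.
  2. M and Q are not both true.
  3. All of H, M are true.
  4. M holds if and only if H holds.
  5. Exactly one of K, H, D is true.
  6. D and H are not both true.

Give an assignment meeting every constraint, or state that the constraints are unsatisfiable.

Q = False, H = True, D = False, M = True, K = False

  (1) {H, Q, M}: 2/3 true — not all ✓
  (2) M=T, Q=F — not both ✓
  (3) {H, M}: all 2 true ✓
  (4) M=T, H=T — same ✓
  (5) {K, H, D}: 1 true — exactly one ✓
  (6) D=F, H=T — not both ✓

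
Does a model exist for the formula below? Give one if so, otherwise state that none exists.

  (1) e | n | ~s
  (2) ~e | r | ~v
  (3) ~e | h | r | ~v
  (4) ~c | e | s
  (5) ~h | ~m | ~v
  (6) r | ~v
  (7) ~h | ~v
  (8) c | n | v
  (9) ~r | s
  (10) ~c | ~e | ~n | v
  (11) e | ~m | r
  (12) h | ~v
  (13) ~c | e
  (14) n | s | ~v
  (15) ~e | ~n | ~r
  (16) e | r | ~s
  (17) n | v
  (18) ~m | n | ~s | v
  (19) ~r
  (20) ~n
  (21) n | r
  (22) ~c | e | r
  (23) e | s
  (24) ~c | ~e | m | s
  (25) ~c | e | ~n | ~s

Case v = True:
  (r | ~v) forces r = True.
  Clause (~r) is falsified — contradiction.
Case v = False:
  (n | v) forces n = True.
  Clause (~n) is falsified — contradiction.
Both cases fail, so the formula is unsatisfiable.

Unsatisfiable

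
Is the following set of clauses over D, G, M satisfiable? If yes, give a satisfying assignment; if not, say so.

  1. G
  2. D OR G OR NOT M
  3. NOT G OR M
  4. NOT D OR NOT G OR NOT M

Unit clause (G) forces G = True.
In (NOT G OR M) only M is left, so M = True.
In (NOT D OR NOT G OR NOT M) only NOT D is left, so D = False.
Check each clause:
  (G): G holds.
  (D OR G OR NOT M): G holds.
  (NOT G OR M): M holds.
  (NOT D OR NOT G OR NOT M): NOT D holds.
All clauses satisfied.

D = False, G = True, M = True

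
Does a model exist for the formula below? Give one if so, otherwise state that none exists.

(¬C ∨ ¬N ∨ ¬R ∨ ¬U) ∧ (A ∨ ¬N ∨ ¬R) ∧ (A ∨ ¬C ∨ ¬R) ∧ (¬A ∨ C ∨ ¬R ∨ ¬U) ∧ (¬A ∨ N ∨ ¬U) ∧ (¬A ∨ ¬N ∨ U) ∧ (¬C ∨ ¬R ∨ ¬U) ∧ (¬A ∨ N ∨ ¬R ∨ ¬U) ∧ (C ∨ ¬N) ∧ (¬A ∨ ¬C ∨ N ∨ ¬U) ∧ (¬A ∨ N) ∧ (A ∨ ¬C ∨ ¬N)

R: False; U: True; N: True; A: True; C: True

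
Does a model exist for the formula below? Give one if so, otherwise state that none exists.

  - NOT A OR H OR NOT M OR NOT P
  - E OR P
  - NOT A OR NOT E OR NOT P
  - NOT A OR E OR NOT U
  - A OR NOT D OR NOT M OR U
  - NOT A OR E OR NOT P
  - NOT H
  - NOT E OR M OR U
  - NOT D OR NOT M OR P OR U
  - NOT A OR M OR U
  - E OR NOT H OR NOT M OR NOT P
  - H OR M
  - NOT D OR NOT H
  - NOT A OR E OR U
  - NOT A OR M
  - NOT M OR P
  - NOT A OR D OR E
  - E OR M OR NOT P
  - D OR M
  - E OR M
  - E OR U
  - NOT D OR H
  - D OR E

U = True, P = True, D = False, M = True, A = False, H = False, E = True

Unit clause (NOT H) forces H = False.
In (H OR M) only M is left, so M = True.
In (NOT M OR P) only P is left, so P = True.
In (NOT D OR H) only NOT D is left, so D = False.
In (D OR E) only E is left, so E = True.
In (NOT A OR H OR NOT M OR NOT P) only NOT A is left, so A = False.
Set U = True.
All clauses satisfied.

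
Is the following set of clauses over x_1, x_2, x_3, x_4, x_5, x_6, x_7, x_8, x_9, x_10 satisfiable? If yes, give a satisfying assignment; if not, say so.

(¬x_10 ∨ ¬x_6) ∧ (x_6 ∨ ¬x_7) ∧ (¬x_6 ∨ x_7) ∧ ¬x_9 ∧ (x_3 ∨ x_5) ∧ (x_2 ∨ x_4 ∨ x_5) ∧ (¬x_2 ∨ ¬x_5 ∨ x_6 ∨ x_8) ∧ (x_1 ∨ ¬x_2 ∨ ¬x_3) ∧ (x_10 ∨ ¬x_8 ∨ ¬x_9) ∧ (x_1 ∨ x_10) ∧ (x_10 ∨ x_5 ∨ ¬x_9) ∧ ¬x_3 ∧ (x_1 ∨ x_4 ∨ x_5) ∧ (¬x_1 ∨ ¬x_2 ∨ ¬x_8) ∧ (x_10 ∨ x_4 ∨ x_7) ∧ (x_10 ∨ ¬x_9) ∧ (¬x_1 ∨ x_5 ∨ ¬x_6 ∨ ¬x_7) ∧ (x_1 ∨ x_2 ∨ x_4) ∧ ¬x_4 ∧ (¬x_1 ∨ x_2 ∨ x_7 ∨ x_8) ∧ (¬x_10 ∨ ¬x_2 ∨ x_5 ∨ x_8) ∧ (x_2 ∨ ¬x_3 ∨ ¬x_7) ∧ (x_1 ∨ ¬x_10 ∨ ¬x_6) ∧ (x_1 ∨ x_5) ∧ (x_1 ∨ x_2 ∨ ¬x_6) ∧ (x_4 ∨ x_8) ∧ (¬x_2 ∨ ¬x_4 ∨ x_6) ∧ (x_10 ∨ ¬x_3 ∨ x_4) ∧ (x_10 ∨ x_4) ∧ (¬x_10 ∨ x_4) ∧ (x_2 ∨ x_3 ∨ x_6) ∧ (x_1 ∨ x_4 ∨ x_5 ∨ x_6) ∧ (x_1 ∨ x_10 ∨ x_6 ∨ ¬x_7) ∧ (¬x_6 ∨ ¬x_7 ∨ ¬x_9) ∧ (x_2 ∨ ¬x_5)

Unsatisfiable

Case x_3 = True:
  Clause (¬x_3) is falsified — contradiction.
Case x_3 = False:
  (¬x_9) forces x_9 = False.
  (x_3 ∨ x_5) forces x_5 = True.
  (¬x_4) forces x_4 = False.
  (x_4 ∨ x_8) forces x_8 = True.
  (x_10 ∨ x_4) forces x_10 = True.
  Clause (¬x_10 ∨ x_4) is falsified — contradiction.
Both cases fail, so the formula is unsatisfiable.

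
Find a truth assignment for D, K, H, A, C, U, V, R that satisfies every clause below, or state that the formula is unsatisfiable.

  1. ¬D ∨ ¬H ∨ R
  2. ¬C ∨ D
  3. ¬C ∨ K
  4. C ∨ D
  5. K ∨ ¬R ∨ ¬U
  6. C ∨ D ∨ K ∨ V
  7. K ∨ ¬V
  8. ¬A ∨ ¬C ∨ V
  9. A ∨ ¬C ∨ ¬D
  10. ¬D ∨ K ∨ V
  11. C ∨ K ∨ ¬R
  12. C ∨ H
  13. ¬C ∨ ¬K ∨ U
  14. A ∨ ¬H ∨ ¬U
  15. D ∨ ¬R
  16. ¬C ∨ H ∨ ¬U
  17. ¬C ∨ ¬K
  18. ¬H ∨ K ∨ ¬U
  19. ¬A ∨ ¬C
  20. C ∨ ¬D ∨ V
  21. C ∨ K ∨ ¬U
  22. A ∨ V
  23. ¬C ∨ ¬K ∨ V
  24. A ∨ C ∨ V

Set D = True.
Try K = False:
  (¬C ∨ K) forces C = False.
  (K ∨ ¬V) forces V = False.
  clause (¬D ∨ K ∨ V) is falsified — backtrack.
So K = True.
  then (¬C ∨ ¬K) forces C = False.
  then (C ∨ ¬D ∨ V) forces V = True.
  then (C ∨ H) forces H = True.
  then (¬D ∨ ¬H ∨ R) forces R = True.
Set A = True.
Set U = False.
All clauses satisfied.

D=T, K=T, H=T, A=T, C=F, U=F, V=T, R=T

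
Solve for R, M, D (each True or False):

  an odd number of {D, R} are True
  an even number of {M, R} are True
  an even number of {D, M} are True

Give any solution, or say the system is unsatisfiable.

Adding constraints 1, 2, 3 mod 2: every variable appears an even number of times on the left, so the left side is 0.
But the right sides sum to 1 (mod 2). 0 ≠ 1 — the system is inconsistent.

No satisfying assignment exists.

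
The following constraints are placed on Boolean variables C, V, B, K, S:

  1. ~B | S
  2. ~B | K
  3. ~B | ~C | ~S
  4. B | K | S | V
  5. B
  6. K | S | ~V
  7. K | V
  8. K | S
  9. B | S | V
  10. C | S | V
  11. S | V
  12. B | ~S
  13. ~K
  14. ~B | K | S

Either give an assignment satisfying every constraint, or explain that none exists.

Case K = True:
  Clause (~K) is falsified — contradiction.
Case K = False:
  (~B | K) forces B = False.
  Clause (B) is falsified — contradiction.
Both cases fail, so the formula is unsatisfiable.

UNSATISFIABLE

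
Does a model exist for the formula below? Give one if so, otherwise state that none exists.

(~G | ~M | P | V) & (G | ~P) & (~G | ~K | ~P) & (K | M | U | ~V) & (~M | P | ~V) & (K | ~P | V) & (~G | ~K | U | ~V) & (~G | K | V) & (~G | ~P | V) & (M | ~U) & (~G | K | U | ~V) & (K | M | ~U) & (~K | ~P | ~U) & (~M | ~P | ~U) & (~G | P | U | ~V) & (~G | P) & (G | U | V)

U=F, P=F, V=T, G=F, M=F, K=T

Set U = False.
Set P = False.
  then (~G | P) forces G = False.
  then (G | U | V) forces V = True.
  then (~M | P | ~V) forces M = False.
  then (K | M | U | ~V) forces K = True.
All clauses satisfied.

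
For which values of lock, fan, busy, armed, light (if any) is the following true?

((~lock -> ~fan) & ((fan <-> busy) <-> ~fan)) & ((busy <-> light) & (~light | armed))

lock = False, fan = False, busy = False, armed = True, light = False

  (~lock -> ~fan) & ((fan <-> busy) <-> ~fan) = True
    ~lock -> ~fan = True
      ~lock = True
      ~fan = True
    (fan <-> busy) <-> ~fan = True
      fan <-> busy = True
      ~fan = True
  (busy <-> light) & (~light | armed) = True
    busy <-> light = True
    ~light | armed = True
      ~light = True
Both conjuncts True, so the formula holds.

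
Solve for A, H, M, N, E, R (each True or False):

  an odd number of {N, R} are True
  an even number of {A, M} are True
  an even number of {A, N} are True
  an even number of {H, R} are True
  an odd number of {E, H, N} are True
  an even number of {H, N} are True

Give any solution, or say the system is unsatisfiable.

The formula is unsatisfiable.

Adding constraints 1, 4, 6 mod 2: every variable appears an even number of times on the left, so the left side is 0.
But the right sides sum to 1 (mod 2). 0 ≠ 1 — the system is inconsistent.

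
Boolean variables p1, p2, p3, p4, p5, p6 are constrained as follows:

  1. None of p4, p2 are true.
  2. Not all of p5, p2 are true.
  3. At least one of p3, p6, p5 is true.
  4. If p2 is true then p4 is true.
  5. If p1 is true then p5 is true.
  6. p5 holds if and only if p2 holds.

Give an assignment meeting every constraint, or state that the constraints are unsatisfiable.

p1: False, p2: False, p3: False, p4: False, p5: False, p6: True

  (1) {p4, p2}: 0 true — none ✓
  (2) {p5, p2}: 0/2 true — not all ✓
  (3) {p3, p6, p5}: 1 true — at least one ✓
  (4) p2=F ⇒ p4: vacuous ✓
  (5) p1=F ⇒ p5: vacuous ✓
  (6) p5=F, p2=F — same ✓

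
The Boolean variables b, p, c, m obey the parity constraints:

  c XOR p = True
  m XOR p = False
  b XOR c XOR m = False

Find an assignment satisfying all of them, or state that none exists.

b: True, p: False, c: True, m: False

c XOR p = T XOR F = True ✓
m XOR p = F XOR F = False ✓
b XOR c XOR m = T XOR T XOR F = False ✓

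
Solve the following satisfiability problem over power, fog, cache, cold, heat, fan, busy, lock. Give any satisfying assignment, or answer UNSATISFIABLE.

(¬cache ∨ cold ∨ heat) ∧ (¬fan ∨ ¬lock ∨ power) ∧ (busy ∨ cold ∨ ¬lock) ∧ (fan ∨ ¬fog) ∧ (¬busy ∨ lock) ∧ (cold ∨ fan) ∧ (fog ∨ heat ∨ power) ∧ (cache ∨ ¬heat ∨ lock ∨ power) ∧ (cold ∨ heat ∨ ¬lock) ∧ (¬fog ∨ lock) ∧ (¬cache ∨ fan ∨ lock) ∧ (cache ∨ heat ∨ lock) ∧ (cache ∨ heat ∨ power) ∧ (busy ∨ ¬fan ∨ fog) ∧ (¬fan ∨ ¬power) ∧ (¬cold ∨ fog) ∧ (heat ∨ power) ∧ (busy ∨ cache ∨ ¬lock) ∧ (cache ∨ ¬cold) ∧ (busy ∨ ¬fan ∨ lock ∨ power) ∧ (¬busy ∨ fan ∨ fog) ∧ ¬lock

Case lock = True:
  Clause (¬lock) is falsified — contradiction.
Case lock = False:
  (¬busy ∨ lock) forces busy = False.
  (¬fog ∨ lock) forces fog = False.
  (busy ∨ ¬fan ∨ fog) forces fan = False.
  (cold ∨ fan) forces cold = True.
  Clause (¬cold ∨ fog) is falsified — contradiction.
Both cases fail, so the formula is unsatisfiable.

Unsatisfiable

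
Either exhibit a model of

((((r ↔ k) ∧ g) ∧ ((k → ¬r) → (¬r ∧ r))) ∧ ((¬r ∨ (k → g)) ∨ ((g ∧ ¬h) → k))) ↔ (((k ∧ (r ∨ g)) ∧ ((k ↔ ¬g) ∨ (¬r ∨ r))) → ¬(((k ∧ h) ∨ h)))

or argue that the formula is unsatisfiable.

k=T; h=T; r=F; g=T

  ((((r ↔ k) ∧ g) ∧ ((k → ¬r) → (¬r ∧ r))) ∧ ((¬r ∨ (k → g)) ∨ ((g ∧ ¬h) → k))) ↔ (((k ∧ (r ∨ g)) ∧ ((k ↔ ¬g) ∨ (¬r ∨ r))) → ¬(((k ∧ h) ∨ h))) = True
    (((r ↔ k) ∧ g) ∧ ((k → ¬r) → (¬r ∧ r))) ∧ ((¬r ∨ (k → g)) ∨ ((g ∧ ¬h) → k)) = False
      ((r ↔ k) ∧ g) ∧ ((k → ¬r) → (¬r ∧ r)) = False
        (r ↔ k) ∧ g = False
          r ↔ k = False
        (k → ¬r) → (¬r ∧ r) = False
          k → ¬r = True
            ¬r = True
          ¬r ∧ r = False
            ¬r = True
      (¬r ∨ (k → g)) ∨ ((g ∧ ¬h) → k) = True
        ¬r ∨ (k → g) = True
          ¬r = True
          k → g = True
        (g ∧ ¬h) → k = True
          g ∧ ¬h = False
            ¬h = False
    ((k ∧ (r ∨ g)) ∧ ((k ↔ ¬g) ∨ (¬r ∨ r))) → ¬(((k ∧ h) ∨ h)) = False
      (k ∧ (r ∨ g)) ∧ ((k ↔ ¬g) ∨ (¬r ∨ r)) = True
        k ∧ (r ∨ g) = True
          r ∨ g = True
        (k ↔ ¬g) ∨ (¬r ∨ r) = True
          k ↔ ¬g = False
            ¬g = False
          ¬r ∨ r = True
            ¬r = True
      ¬(((k ∧ h) ∨ h)) = False
        (k ∧ h) ∨ h = True
          k ∧ h = True
The formula evaluates to True.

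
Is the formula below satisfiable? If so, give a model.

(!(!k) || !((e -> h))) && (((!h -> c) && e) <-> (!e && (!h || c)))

c=F, e=T, h=F, k=T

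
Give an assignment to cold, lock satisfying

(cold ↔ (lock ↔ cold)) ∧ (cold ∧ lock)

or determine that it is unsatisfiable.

cold=T; lock=T

  cold ↔ (lock ↔ cold) = True
    lock ↔ cold = True
  cold ∧ lock = True
Both conjuncts True, so the formula holds.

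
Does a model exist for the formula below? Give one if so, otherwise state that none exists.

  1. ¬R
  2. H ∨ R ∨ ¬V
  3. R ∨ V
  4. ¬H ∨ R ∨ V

R=F; V=T; H=T

Unit clause (¬R) forces R = False.
In (R ∨ V) only V is left, so V = True.
In (H ∨ R ∨ ¬V) only H is left, so H = True.
Check each clause:
  (¬R): ¬R holds.
  (H ∨ R ∨ ¬V): H holds.
  (R ∨ V): V holds.
  (¬H ∨ R ∨ V): V holds.
All clauses satisfied.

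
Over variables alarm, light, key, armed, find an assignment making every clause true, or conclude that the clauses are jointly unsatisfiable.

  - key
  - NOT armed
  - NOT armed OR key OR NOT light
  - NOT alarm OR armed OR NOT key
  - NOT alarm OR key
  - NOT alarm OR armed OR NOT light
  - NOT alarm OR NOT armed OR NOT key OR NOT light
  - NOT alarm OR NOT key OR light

alarm: False, light: False, key: True, armed: False

Unit clause (key) forces key = True.
Unit clause (NOT armed) forces armed = False.
In (NOT alarm OR armed OR NOT key) only NOT alarm is left, so alarm = False.
Set light = False.
All clauses satisfied.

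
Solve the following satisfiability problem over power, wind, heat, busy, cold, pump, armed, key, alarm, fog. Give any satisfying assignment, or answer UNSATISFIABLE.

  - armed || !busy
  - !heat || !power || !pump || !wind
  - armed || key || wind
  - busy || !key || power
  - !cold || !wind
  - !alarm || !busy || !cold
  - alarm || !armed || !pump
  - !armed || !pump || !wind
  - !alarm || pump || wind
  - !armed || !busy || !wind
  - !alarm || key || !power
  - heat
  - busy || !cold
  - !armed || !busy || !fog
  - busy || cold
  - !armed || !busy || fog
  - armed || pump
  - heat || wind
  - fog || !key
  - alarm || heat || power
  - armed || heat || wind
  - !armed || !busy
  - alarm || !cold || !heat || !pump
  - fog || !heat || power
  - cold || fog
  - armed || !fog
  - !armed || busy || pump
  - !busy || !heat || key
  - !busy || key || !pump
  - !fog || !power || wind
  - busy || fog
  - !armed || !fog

Unsatisfiable

Case busy = True:
  (armed || !busy) forces armed = True.
  Clause (!armed || !busy) is falsified — contradiction.
Case busy = False:
  (heat) forces heat = True.
  (busy || !cold) forces cold = False.
  Clause (busy || cold) is falsified — contradiction.
Both cases fail, so the formula is unsatisfiable.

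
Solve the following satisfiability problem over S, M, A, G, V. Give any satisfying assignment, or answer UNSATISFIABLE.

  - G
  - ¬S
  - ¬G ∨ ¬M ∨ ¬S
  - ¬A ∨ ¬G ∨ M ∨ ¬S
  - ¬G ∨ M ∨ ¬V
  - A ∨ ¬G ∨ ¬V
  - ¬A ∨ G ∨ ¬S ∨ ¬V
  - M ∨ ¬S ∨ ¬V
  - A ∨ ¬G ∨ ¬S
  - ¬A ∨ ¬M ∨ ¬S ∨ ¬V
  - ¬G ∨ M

Unit clause (G) forces G = True.
Unit clause (¬S) forces S = False.
In (¬G ∨ M) only M is left, so M = True.
Set A = True.
Set V = False.
All clauses satisfied.

S = False; M = True; A = True; G = True; V = False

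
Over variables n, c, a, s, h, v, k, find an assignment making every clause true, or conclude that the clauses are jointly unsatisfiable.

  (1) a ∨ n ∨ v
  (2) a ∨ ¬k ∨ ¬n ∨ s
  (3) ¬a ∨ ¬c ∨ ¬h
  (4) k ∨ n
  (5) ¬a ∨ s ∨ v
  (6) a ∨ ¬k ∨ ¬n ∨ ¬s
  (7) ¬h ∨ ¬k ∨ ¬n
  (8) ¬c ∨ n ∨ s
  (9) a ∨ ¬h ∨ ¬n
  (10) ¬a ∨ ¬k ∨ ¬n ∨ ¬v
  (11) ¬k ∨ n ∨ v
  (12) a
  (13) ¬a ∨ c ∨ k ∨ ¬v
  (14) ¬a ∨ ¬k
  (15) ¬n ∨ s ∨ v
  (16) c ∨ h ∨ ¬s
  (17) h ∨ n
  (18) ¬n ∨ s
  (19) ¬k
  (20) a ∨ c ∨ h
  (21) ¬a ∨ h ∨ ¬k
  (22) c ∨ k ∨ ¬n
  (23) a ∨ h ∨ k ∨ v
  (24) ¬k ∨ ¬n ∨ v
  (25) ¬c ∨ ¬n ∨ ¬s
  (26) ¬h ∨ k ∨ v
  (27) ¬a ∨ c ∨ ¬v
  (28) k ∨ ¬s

Case a = True:
  (¬a ∨ ¬k) forces k = False.
  (k ∨ n) forces n = True.
  (¬n ∨ s) forces s = True.
  Clause (k ∨ ¬s) is falsified — contradiction.
Case a = False:
  Clause (a) is falsified — contradiction.
Both cases fail, so the formula is unsatisfiable.

UNSATISFIABLE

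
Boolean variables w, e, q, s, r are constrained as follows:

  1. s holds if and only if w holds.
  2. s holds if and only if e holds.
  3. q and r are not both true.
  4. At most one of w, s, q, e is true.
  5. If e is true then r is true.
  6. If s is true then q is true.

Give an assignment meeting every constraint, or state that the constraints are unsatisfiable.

w = False, e = False, q = False, s = False, r = False

  (1) s=F, w=F — same ✓
  (2) s=F, e=F — same ✓
  (3) q=F, r=F — not both ✓
  (4) {w, s, q, e}: 0 true — at most one ✓
  (5) e=F ⇒ r: vacuous ✓
  (6) s=F ⇒ q: vacuous ✓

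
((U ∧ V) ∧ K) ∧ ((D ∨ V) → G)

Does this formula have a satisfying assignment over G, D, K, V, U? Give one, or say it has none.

G: True, D: True, K: True, V: True, U: True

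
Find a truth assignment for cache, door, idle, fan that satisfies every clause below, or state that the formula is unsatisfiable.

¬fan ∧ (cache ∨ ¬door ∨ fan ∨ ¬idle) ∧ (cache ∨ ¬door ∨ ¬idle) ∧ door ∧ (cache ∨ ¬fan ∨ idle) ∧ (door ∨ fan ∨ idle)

Unit clause (¬fan) forces fan = False.
Unit clause (door) forces door = True.
Set cache = True.
Set idle = False.
Check each clause:
  (¬fan): ¬fan holds.
  (cache ∨ ¬door ∨ fan ∨ ¬idle): cache holds.
  (cache ∨ ¬door ∨ ¬idle): cache holds.
  (door): door holds.
  (cache ∨ ¬fan ∨ idle): cache holds.
  (door ∨ fan ∨ idle): door holds.
All clauses satisfied.

cache = True; door = True; idle = False; fan = False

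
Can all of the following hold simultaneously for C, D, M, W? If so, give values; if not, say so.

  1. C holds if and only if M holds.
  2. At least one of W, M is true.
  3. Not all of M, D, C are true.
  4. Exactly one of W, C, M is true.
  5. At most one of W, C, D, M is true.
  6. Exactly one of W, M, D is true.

C: False, D: False, M: False, W: True

  (1) C=F, M=F — same ✓
  (2) {W, M}: 1 true — at least one ✓
  (3) {M, D, C}: 0/3 true — not all ✓
  (4) {W, C, M}: 1 true — exactly one ✓
  (5) {W, C, D, M}: 1 true — at most one ✓
  (6) {W, M, D}: 1 true — exactly one ✓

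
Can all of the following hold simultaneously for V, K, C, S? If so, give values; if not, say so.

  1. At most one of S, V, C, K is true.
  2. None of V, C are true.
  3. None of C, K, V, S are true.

V: False, K: False, C: False, S: False

  (1) {S, V, C, K}: 0 true — at most one ✓
  (2) {V, C}: 0 true — none ✓
  (3) {C, K, V, S}: 0 true — none ✓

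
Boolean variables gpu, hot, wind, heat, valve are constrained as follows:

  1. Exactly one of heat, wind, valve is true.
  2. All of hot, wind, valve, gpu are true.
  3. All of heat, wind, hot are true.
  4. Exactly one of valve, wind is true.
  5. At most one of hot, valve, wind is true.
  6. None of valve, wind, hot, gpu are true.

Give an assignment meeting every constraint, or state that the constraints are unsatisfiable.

Case gpu = True:
  Constraint (6) is violated (gpu=T) — contradiction.
Case gpu = False:
  Constraint (2) is violated (gpu=F) — contradiction.
Both cases fail — unsatisfiable.

Unsatisfiable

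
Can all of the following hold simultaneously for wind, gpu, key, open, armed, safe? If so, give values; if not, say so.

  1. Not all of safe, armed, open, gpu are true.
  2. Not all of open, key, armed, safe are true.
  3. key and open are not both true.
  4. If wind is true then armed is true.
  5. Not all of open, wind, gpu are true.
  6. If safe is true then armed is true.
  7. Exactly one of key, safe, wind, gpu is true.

wind=T; gpu=F; key=F; open=F; armed=T; safe=F

  (1) {safe, armed, open, gpu}: 1/4 true — not all ✓
  (2) {open, key, armed, safe}: 1/4 true — not all ✓
  (3) key=F, open=F — not both ✓
  (4) wind=T ⇒ armed: T ✓
  (5) {open, wind, gpu}: 1/3 true — not all ✓
  (6) safe=F ⇒ armed: vacuous ✓
  (7) {key, safe, wind, gpu}: 1 true — exactly one ✓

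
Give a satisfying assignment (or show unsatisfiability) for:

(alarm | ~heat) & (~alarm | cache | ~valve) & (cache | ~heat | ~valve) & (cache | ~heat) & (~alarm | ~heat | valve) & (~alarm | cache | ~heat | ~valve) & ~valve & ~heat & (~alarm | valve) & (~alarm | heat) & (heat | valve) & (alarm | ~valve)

Case valve = True:
  Clause (~valve) is falsified — contradiction.
Case valve = False:
  (~heat) forces heat = False.
  Clause (heat | valve) is falsified — contradiction.
Both cases fail, so the formula is unsatisfiable.

Unsatisfiable — no assignment works.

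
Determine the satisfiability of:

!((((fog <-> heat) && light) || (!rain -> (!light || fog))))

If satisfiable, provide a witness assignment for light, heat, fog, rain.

light=T, heat=T, fog=F, rain=F

  !((((fog <-> heat) && light) || (!rain -> (!light || fog)))) = True
    ((fog <-> heat) && light) || (!rain -> (!light || fog)) = False
      (fog <-> heat) && light = False
        fog <-> heat = False
      !rain -> (!light || fog) = False
        !rain = True
        !light || fog = False
          !light = False
The formula evaluates to True.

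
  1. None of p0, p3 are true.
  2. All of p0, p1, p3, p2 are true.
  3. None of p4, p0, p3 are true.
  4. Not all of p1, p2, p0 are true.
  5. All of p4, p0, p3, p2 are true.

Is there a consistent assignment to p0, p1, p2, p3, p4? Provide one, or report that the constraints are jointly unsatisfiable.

Case p0 = True:
  Constraint (1) is violated (p0=T) — contradiction.
Case p0 = False:
  Constraint (2) is violated (p0=F) — contradiction.
Both cases fail — unsatisfiable.

No satisfying assignment exists.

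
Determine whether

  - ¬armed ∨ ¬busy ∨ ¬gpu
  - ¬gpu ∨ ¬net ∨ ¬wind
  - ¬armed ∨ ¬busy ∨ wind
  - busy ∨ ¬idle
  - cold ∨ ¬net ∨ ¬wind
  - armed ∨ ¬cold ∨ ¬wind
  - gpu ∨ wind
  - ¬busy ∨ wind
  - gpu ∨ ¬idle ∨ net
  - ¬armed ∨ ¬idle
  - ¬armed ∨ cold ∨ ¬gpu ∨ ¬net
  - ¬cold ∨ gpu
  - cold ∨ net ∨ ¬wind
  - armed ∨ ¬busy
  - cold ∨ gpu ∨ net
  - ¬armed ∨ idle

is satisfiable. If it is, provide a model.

cold=T; wind=F; net=F; busy=F; gpu=T; armed=F; idle=F

Set cold = True.
  then (¬cold ∨ gpu) forces gpu = True.
Try wind = True:
  (¬gpu ∨ ¬net ∨ ¬wind) forces net = False.
  (armed ∨ ¬cold ∨ ¬wind) forces armed = True.
  (¬armed ∨ ¬busy ∨ ¬gpu) forces busy = False.
  (busy ∨ ¬idle) forces idle = False.
  clause (¬armed ∨ idle) is falsified — backtrack.
So wind = False.
  then (¬busy ∨ wind) forces busy = False.
  then (busy ∨ ¬idle) forces idle = False.
  then (¬armed ∨ idle) forces armed = False.
Set net = False.
All clauses satisfied.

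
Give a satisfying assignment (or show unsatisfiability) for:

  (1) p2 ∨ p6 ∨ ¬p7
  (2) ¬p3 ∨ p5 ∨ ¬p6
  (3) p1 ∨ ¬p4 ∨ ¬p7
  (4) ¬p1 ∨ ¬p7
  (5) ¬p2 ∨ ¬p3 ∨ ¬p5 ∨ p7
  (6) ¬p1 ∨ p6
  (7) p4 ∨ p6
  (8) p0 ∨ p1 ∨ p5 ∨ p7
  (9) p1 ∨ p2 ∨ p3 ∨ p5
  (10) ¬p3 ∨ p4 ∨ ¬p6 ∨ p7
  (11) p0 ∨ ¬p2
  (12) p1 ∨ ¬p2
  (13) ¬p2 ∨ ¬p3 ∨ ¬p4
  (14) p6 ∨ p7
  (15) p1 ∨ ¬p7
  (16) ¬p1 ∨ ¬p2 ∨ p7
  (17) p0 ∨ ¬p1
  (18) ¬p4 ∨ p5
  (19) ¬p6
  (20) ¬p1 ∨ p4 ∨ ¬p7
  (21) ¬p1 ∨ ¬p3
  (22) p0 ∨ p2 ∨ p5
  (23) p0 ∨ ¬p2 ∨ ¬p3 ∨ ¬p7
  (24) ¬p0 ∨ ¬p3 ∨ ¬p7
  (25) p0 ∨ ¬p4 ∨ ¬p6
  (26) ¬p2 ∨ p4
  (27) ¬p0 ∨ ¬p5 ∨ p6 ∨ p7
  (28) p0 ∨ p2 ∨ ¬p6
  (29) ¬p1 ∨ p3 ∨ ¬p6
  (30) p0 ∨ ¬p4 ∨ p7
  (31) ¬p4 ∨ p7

The formula is unsatisfiable.

Case p7 = True:
  (¬p1 ∨ ¬p7) forces p1 = False.
  Clause (p1 ∨ ¬p7) is falsified — contradiction.
Case p7 = False:
  (p6 ∨ p7) forces p6 = True.
  Clause (¬p6) is falsified — contradiction.
Both cases fail, so the formula is unsatisfiable.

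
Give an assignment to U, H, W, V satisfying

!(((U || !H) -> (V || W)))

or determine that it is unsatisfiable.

U = True, H = False, W = False, V = False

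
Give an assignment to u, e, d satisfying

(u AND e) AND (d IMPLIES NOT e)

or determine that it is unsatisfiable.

u = True; e = True; d = False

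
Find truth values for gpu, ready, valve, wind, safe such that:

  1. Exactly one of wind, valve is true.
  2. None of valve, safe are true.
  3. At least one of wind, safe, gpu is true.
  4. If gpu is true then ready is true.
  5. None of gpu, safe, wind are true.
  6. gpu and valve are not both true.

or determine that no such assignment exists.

Case valve = True:
  Constraint (2) is violated (valve=T) — contradiction.
Case valve = False:
  (1) with valve=F forces wind = True.
  Constraint (5) is violated (wind=T) — contradiction.
Both cases fail — unsatisfiable.

The formula is unsatisfiable.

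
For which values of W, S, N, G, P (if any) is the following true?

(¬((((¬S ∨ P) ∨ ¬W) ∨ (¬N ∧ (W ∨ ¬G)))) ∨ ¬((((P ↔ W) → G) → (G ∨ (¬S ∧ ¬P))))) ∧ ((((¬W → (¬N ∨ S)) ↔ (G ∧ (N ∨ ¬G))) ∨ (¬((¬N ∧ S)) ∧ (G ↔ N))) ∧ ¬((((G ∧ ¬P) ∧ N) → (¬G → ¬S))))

Unsatisfiable

The conjunct ¬((((G ∧ ¬P) ∧ N) → (¬G → ¬S))) is unsatisfiable on its own:
  G = True: this becomes ¬(((¬P ∧ N) → True)) = False.
  G = False: this becomes ¬((False → ¬S)) = False.
So the whole conjunction is unsatisfiable.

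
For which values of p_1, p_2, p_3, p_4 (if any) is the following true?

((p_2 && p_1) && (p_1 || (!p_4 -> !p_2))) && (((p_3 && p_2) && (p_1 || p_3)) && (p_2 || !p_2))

p_1 = True; p_2 = True; p_3 = True; p_4 = False

  (p_2 && p_1) && (p_1 || (!p_4 -> !p_2)) = True
    p_2 && p_1 = True
    p_1 || (!p_4 -> !p_2) = True
      !p_4 -> !p_2 = False
        !p_4 = True
        !p_2 = False
  ((p_3 && p_2) && (p_1 || p_3)) && (p_2 || !p_2) = True
    (p_3 && p_2) && (p_1 || p_3) = True
      p_3 && p_2 = True
      p_1 || p_3 = True
    p_2 || !p_2 = True
      !p_2 = False
Both conjuncts True, so the formula holds.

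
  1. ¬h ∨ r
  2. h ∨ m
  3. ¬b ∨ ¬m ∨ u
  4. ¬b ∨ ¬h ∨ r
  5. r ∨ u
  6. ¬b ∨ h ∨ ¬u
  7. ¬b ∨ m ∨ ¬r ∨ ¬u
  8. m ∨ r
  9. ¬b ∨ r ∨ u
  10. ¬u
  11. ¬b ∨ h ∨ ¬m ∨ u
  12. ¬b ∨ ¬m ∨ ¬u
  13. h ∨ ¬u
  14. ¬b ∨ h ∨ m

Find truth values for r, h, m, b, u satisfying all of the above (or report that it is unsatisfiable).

r=T, h=T, m=T, b=F, u=F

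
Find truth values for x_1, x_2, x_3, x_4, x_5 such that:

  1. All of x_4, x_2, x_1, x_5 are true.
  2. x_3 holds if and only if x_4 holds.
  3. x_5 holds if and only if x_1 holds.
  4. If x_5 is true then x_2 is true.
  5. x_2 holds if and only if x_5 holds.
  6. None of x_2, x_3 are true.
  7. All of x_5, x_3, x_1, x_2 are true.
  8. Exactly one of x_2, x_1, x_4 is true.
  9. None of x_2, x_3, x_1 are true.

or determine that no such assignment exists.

Case x_1 = True:
  Constraint (9) is violated (x_1=T) — contradiction.
Case x_1 = False:
  Constraint (1) is violated (x_1=F) — contradiction.
Both cases fail — unsatisfiable.

The formula is unsatisfiable.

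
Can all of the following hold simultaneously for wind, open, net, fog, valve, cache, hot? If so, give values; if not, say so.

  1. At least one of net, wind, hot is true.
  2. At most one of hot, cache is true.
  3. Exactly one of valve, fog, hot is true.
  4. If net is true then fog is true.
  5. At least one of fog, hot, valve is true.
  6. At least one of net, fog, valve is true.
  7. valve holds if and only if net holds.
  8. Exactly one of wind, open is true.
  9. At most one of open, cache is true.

wind: True, open: False, net: False, fog: True, valve: False, cache: False, hot: False

  (1) {net, wind, hot}: 1 true — at least one ✓
  (2) {hot, cache}: 0 true — at most one ✓
  (3) {valve, fog, hot}: 1 true — exactly one ✓
  (4) net=F ⇒ fog: vacuous ✓
  (5) {fog, hot, valve}: 1 true — at least one ✓
  (6) {net, fog, valve}: 1 true — at least one ✓
  (7) valve=F, net=F — same ✓
  (8) {wind, open}: 1 true — exactly one ✓
  (9) {open, cache}: 0 true — at most one ✓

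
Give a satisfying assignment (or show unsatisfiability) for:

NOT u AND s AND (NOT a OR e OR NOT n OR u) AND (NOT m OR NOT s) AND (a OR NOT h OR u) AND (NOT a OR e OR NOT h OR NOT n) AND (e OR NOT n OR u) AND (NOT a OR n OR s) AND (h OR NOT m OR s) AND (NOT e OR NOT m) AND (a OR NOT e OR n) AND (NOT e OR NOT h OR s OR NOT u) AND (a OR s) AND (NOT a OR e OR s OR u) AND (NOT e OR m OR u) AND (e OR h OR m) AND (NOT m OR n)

Unit clause (NOT u) forces u = False.
Unit clause (s) forces s = True.
In (NOT m OR NOT s) only NOT m is left, so m = False.
In (NOT e OR m OR u) only NOT e is left, so e = False.
In (e OR h OR m) only h is left, so h = True.
In (a OR NOT h OR u) only a is left, so a = True.
In (NOT a OR e OR NOT h OR NOT n) only NOT n is left, so n = False.
All clauses satisfied.

e: False, s: True, a: True, n: False, h: True, m: False, u: False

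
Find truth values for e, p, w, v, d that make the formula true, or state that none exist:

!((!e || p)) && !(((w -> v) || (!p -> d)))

e: True, p: False, w: True, v: False, d: False

  !((!e || p)) = True
    !e || p = False
      !e = False
  !(((w -> v) || (!p -> d))) = True
    (w -> v) || (!p -> d) = False
      w -> v = False
      !p -> d = False
        !p = True
Both conjuncts True, so the formula holds.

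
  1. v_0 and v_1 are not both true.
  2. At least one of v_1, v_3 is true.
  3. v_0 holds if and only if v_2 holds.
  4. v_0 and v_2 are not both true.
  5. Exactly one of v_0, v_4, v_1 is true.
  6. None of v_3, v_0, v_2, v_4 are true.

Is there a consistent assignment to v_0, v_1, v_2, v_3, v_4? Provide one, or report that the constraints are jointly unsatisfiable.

v_0: False, v_1: True, v_2: False, v_3: False, v_4: False

  (1) v_0=F, v_1=T — not both ✓
  (2) {v_1, v_3}: 1 true — at least one ✓
  (3) v_0=F, v_2=F — same ✓
  (4) v_0=F, v_2=F — not both ✓
  (5) {v_0, v_4, v_1}: 1 true — exactly one ✓
  (6) {v_3, v_0, v_2, v_4}: 0 true — none ✓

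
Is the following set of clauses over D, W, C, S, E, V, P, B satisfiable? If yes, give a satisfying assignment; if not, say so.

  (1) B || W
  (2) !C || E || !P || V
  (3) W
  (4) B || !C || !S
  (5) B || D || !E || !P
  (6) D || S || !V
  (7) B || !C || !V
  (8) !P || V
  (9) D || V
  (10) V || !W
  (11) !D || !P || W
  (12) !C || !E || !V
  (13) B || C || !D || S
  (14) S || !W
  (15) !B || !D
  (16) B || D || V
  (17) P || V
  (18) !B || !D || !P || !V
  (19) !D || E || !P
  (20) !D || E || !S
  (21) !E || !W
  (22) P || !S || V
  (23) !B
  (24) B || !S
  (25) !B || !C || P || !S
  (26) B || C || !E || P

Unsatisfiable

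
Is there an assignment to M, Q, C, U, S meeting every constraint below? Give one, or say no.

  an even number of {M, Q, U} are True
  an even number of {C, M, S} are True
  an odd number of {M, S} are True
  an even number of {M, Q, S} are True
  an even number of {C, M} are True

M=T; Q=T; C=T; U=F; S=F

{M, Q, U}: 2 true → even ✓
{C, M, S}: 2 true → even ✓
{M, S}: 1 true → odd ✓
{M, Q, S}: 2 true → even ✓
{C, M}: 2 true → even ✓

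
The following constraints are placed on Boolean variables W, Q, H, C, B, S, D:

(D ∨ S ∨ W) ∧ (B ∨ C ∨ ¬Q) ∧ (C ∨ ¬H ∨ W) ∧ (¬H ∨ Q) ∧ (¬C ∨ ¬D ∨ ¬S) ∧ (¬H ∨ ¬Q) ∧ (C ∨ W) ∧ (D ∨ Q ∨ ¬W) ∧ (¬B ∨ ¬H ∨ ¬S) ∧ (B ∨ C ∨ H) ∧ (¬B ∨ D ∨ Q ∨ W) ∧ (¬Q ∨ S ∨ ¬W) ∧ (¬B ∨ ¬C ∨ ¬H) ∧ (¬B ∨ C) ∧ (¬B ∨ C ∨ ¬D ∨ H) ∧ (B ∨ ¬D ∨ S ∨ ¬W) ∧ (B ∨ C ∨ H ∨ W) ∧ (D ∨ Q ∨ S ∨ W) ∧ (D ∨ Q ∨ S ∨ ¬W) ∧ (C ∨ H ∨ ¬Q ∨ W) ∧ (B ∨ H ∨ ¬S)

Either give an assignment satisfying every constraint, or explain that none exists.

Set W = True.
Set Q = True.
  then (¬H ∨ ¬Q) forces H = False.
  then (¬Q ∨ S ∨ ¬W) forces S = True.
  then (B ∨ H ∨ ¬S) forces B = True.
  then (¬B ∨ C) forces C = True.
  then (¬C ∨ ¬D ∨ ¬S) forces D = False.
All clauses satisfied.

W = True, Q = True, H = False, C = True, B = True, S = True, D = False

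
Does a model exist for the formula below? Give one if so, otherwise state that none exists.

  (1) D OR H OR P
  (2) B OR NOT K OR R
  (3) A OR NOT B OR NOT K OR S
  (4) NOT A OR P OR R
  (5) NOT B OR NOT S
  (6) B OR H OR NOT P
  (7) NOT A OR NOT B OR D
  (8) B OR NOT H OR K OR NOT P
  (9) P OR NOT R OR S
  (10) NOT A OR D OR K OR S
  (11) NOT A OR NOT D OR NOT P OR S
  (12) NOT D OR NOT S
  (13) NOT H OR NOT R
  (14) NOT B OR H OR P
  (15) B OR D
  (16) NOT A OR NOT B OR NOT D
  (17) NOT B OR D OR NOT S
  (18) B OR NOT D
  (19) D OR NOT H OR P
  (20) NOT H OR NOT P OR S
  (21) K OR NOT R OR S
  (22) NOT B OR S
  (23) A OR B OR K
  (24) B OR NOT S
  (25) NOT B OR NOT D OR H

The formula is unsatisfiable.

Case B = True:
  (NOT B OR NOT S) forces S = False.
  Clause (NOT B OR S) is falsified — contradiction.
Case B = False:
  (B OR D) forces D = True.
  Clause (B OR NOT D) is falsified — contradiction.
Both cases fail, so the formula is unsatisfiable.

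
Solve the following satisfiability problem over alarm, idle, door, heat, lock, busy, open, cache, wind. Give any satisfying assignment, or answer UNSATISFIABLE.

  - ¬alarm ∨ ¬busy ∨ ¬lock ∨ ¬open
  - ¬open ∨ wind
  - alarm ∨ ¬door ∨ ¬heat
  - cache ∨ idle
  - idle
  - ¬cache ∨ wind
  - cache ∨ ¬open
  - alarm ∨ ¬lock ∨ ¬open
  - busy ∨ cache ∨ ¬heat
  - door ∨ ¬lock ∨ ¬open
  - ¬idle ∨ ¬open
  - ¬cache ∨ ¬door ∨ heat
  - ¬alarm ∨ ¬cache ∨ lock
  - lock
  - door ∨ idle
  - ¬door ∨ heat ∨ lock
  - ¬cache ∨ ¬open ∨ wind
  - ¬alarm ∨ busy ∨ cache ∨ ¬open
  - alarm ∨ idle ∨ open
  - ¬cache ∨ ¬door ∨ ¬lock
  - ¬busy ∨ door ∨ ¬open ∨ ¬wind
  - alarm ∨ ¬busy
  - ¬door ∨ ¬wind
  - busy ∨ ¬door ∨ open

alarm = True, idle = True, door = False, heat = False, lock = True, busy = True, open = False, cache = False, wind = True

Unit clause (idle) forces idle = True.
In (¬idle ∨ ¬open) only ¬open is left, so open = False.
Unit clause (lock) forces lock = True.
Set alarm = True.
Set door = False.
Set heat = False.
Set busy = True.
Set cache = False.
Set wind = True.
All clauses satisfied.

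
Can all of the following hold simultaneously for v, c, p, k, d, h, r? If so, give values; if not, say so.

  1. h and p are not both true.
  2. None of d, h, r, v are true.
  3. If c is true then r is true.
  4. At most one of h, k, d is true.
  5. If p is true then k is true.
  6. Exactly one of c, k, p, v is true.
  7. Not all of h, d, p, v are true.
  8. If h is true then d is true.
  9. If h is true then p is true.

v=F, c=F, p=F, k=T, d=F, h=F, r=F

  (1) h=F, p=F — not both ✓
  (2) {d, h, r, v}: 0 true — none ✓
  (3) c=F ⇒ r: vacuous ✓
  (4) {h, k, d}: 1 true — at most one ✓
  (5) p=F ⇒ k: vacuous ✓
  (6) {c, k, p, v}: 1 true — exactly one ✓
  (7) {h, d, p, v}: 0/4 true — not all ✓
  (8) h=F ⇒ d: vacuous ✓
  (9) h=F ⇒ p: vacuous ✓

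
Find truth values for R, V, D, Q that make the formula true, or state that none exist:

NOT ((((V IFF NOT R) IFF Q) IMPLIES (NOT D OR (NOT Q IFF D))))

R=F, V=T, D=T, Q=T

  NOT ((((V IFF NOT R) IFF Q) IMPLIES (NOT D OR (NOT Q IFF D)))) = True
    ((V IFF NOT R) IFF Q) IMPLIES (NOT D OR (NOT Q IFF D)) = False
      (V IFF NOT R) IFF Q = True
        V IFF NOT R = True
          NOT R = True
      NOT D OR (NOT Q IFF D) = False
        NOT D = False
        NOT Q IFF D = False
          NOT Q = False
The formula evaluates to True.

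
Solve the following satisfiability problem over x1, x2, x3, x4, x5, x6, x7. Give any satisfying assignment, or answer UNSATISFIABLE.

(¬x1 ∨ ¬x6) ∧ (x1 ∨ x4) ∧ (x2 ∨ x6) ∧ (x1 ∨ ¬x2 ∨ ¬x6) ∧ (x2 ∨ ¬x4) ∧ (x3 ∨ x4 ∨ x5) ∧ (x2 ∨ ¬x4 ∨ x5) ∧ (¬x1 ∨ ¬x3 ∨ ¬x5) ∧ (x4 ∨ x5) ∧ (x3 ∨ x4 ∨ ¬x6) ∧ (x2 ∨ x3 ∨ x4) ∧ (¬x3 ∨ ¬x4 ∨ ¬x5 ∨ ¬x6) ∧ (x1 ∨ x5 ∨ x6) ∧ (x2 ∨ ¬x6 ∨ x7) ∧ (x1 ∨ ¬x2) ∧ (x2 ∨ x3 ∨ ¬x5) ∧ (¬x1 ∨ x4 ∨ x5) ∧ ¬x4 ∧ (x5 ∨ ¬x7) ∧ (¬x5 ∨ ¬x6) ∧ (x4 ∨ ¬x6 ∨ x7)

Unit clause (¬x4) forces x4 = False.
In (x1 ∨ x4) only x1 is left, so x1 = True.
In (x4 ∨ x5) only x5 is left, so x5 = True.
In (¬x5 ∨ ¬x6) only ¬x6 is left, so x6 = False.
In (x2 ∨ x6) only x2 is left, so x2 = True.
In (¬x1 ∨ ¬x3 ∨ ¬x5) only ¬x3 is left, so x3 = False.
Set x7 = True.
All clauses satisfied.

x1=T; x2=T; x3=F; x4=F; x5=T; x6=F; x7=T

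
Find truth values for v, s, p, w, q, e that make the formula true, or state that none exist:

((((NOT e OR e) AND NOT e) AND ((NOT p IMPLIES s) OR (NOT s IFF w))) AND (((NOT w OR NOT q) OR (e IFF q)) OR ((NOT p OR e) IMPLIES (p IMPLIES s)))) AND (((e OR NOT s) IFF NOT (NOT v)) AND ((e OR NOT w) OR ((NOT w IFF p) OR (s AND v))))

v: False, s: True, p: True, w: False, q: False, e: False

  (((NOT e OR e) AND NOT e) AND ((NOT p IMPLIES s) OR (NOT s IFF w))) AND (((NOT w OR NOT q) OR (e IFF q)) OR ((NOT p OR e) IMPLIES (p IMPLIES s))) = True
    ((NOT e OR e) AND NOT e) AND ((NOT p IMPLIES s) OR (NOT s IFF w)) = True
      (NOT e OR e) AND NOT e = True
        NOT e OR e = True
          NOT e = True
        NOT e = True
      (NOT p IMPLIES s) OR (NOT s IFF w) = True
        NOT p IMPLIES s = True
          NOT p = False
        NOT s IFF w = True
          NOT s = False
    ((NOT w OR NOT q) OR (e IFF q)) OR ((NOT p OR e) IMPLIES (p IMPLIES s)) = True
      (NOT w OR NOT q) OR (e IFF q) = True
        NOT w OR NOT q = True
          NOT w = True
          NOT q = True
        e IFF q = True
      (NOT p OR e) IMPLIES (p IMPLIES s) = True
        NOT p OR e = False
          NOT p = False
        p IMPLIES s = True
  ((e OR NOT s) IFF NOT (NOT v)) AND ((e OR NOT w) OR ((NOT w IFF p) OR (s AND v))) = True
    (e OR NOT s) IFF NOT (NOT v) = True
      e OR NOT s = False
        NOT s = False
      NOT (NOT v) = False
        NOT v = True
    (e OR NOT w) OR ((NOT w IFF p) OR (s AND v)) = True
      e OR NOT w = True
        NOT w = True
      (NOT w IFF p) OR (s AND v) = True
        NOT w IFF p = True
          NOT w = True
        s AND v = False
Both conjuncts True, so the formula holds.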